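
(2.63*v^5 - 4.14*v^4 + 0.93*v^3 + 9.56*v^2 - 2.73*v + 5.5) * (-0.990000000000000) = -2.6037*v^5 + 4.0986*v^4 - 0.9207*v^3 - 9.4644*v^2 + 2.7027*v - 5.445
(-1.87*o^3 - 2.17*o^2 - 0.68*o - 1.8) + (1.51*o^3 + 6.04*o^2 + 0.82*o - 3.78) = -0.36*o^3 + 3.87*o^2 + 0.14*o - 5.58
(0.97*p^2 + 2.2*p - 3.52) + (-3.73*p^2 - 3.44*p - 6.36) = -2.76*p^2 - 1.24*p - 9.88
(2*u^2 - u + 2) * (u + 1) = 2*u^3 + u^2 + u + 2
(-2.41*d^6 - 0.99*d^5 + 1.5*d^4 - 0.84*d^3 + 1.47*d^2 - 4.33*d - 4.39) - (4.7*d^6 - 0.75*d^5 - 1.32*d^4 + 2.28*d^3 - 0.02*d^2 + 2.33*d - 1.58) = -7.11*d^6 - 0.24*d^5 + 2.82*d^4 - 3.12*d^3 + 1.49*d^2 - 6.66*d - 2.81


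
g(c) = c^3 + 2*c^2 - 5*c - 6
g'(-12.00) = 379.00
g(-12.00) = -1386.00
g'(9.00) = 274.00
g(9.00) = 840.00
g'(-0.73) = -6.32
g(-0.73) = -1.67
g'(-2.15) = 0.27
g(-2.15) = 4.06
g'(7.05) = 172.31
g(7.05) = 408.56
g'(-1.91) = -1.70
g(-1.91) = 3.88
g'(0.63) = -1.29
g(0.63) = -8.11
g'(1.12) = 3.24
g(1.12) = -7.69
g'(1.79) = 11.77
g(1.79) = -2.81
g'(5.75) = 117.19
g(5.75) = 221.48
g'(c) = 3*c^2 + 4*c - 5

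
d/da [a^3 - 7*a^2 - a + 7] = 3*a^2 - 14*a - 1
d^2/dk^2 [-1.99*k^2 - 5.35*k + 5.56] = -3.98000000000000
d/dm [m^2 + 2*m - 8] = 2*m + 2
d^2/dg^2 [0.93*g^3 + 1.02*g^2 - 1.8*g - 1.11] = 5.58*g + 2.04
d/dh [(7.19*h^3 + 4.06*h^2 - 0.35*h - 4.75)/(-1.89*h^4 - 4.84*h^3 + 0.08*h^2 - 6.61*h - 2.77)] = (13.5891*h^6 + 15.3468*h^5 + 18.2411*h^4 - 134.3498*h^3 - 155.5275*h^2 - 21.7324*h - 30.428)/(3.5721*h^8 + 18.2952*h^7 + 23.1232*h^6 + 24.2114*h^5 + 74.4618*h^4 + 25.756*h^3 + 43.2489*h^2 + 36.6194*h + 7.6729)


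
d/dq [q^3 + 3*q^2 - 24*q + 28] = 3*q^2 + 6*q - 24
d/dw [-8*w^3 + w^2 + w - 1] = -24*w^2 + 2*w + 1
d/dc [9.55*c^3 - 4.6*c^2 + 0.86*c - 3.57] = 28.65*c^2 - 9.2*c + 0.86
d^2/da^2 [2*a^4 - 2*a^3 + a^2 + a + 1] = 24*a^2 - 12*a + 2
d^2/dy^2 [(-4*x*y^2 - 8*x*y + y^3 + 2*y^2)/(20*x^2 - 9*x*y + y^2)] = 10*x*(-5*x - 2)/(125*x^3 - 75*x^2*y + 15*x*y^2 - y^3)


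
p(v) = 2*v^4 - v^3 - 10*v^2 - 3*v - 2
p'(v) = 8*v^3 - 3*v^2 - 20*v - 3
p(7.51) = 5349.85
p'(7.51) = 3066.12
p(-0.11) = -1.79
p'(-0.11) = -0.85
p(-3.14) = 134.21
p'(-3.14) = -217.45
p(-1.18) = -6.86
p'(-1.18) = 3.28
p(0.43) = -5.15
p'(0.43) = -11.52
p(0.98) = -13.64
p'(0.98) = -17.95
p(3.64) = 157.46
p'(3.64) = 270.28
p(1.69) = -24.14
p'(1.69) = -6.75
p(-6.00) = 2464.00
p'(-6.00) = -1719.00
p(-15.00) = 102418.00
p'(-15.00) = -27378.00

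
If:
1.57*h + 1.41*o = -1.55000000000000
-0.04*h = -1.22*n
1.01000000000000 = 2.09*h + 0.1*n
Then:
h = 0.48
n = 0.02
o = -1.64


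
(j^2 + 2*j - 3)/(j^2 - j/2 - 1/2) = 2*(j + 3)/(2*j + 1)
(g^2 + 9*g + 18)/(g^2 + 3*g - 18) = (g + 3)/(g - 3)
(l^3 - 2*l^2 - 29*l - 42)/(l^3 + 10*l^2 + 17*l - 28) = (l^3 - 2*l^2 - 29*l - 42)/(l^3 + 10*l^2 + 17*l - 28)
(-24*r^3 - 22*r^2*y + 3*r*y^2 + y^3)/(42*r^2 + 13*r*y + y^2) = (-4*r^2 - 3*r*y + y^2)/(7*r + y)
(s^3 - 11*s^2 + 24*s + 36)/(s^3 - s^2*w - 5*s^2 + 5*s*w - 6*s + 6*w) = (s - 6)/(s - w)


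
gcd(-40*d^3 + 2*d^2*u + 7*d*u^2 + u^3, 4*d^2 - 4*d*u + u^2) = -2*d + u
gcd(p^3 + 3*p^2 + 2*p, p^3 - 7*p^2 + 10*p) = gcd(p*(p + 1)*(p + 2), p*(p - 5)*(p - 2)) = p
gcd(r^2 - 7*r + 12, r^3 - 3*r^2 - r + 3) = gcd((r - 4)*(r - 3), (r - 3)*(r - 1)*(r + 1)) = r - 3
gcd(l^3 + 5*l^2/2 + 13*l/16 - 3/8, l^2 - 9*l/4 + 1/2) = l - 1/4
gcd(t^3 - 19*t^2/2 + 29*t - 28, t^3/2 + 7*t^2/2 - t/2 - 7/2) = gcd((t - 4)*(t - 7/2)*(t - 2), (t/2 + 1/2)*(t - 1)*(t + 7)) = 1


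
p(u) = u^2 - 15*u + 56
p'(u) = 2*u - 15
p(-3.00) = 110.00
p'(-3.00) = -21.00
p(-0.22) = 59.35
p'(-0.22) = -15.44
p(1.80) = 32.24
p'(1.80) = -11.40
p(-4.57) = 145.43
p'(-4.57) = -24.14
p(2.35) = 26.27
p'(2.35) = -10.30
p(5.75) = 2.81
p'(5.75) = -3.50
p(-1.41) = 79.14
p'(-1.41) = -17.82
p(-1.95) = 89.05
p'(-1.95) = -18.90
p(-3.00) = 110.00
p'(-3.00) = -21.00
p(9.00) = 2.00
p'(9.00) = 3.00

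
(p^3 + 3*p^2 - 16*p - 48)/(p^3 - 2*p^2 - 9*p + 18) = (p^2 - 16)/(p^2 - 5*p + 6)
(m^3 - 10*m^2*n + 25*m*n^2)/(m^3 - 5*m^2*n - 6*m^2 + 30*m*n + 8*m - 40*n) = m*(m - 5*n)/(m^2 - 6*m + 8)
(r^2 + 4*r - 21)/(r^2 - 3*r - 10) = (-r^2 - 4*r + 21)/(-r^2 + 3*r + 10)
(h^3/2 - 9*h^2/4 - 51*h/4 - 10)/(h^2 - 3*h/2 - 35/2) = (-2*h^3 + 9*h^2 + 51*h + 40)/(2*(-2*h^2 + 3*h + 35))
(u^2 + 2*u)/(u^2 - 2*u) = (u + 2)/(u - 2)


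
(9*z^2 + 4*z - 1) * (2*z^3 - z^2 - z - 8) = 18*z^5 - z^4 - 15*z^3 - 75*z^2 - 31*z + 8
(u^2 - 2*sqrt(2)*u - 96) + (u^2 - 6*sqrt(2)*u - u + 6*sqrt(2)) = 2*u^2 - 8*sqrt(2)*u - u - 96 + 6*sqrt(2)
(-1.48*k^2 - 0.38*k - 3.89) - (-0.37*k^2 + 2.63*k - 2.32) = -1.11*k^2 - 3.01*k - 1.57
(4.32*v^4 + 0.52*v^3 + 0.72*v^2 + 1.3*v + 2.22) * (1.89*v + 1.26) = 8.1648*v^5 + 6.426*v^4 + 2.016*v^3 + 3.3642*v^2 + 5.8338*v + 2.7972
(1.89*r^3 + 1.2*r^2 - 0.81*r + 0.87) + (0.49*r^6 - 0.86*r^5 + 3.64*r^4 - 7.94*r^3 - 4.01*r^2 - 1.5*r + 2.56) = 0.49*r^6 - 0.86*r^5 + 3.64*r^4 - 6.05*r^3 - 2.81*r^2 - 2.31*r + 3.43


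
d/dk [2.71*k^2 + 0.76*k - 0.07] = 5.42*k + 0.76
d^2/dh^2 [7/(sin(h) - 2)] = 7*(-2*sin(h) + cos(h)^2 + 1)/(sin(h) - 2)^3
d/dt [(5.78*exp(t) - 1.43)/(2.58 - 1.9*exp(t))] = 12.1954*exp(t)/(1.9*exp(t) - 2.58)^2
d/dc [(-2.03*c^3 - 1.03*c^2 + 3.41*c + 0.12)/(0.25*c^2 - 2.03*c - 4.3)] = (-0.5075*c^4 + 8.2418*c^3 + 27.4254*c^2 + 8.798*c - 14.4194)/(0.0625*c^4 - 1.015*c^3 + 1.9709*c^2 + 17.458*c + 18.49)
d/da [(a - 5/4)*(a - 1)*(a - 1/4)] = 3*a^2 - 5*a + 29/16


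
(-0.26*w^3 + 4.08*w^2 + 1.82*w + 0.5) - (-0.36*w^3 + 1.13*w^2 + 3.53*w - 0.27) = 0.1*w^3 + 2.95*w^2 - 1.71*w + 0.77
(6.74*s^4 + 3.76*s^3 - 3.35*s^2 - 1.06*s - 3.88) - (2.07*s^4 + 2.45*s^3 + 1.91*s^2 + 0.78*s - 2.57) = 4.67*s^4 + 1.31*s^3 - 5.26*s^2 - 1.84*s - 1.31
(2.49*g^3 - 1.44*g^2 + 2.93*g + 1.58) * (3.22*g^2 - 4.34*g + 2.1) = 8.0178*g^5 - 15.4434*g^4 + 20.9132*g^3 - 10.6526*g^2 - 0.704199999999999*g + 3.318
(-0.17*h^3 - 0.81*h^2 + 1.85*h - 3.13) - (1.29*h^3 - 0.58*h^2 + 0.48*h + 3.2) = -1.46*h^3 - 0.23*h^2 + 1.37*h - 6.33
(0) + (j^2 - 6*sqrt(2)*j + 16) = j^2 - 6*sqrt(2)*j + 16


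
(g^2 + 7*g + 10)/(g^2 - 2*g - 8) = (g + 5)/(g - 4)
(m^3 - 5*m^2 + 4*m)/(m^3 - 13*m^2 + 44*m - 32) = m/(m - 8)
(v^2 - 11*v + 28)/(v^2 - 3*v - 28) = (v - 4)/(v + 4)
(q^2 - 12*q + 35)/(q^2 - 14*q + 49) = (q - 5)/(q - 7)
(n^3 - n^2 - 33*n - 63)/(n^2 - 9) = (n^2 - 4*n - 21)/(n - 3)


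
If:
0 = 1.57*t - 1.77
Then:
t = 1.13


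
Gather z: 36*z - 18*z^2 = -18*z^2 + 36*z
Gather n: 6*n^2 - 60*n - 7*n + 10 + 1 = 6*n^2 - 67*n + 11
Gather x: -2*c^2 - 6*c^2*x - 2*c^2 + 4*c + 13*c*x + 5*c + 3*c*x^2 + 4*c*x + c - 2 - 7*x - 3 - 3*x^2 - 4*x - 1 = -4*c^2 + 10*c + x^2*(3*c - 3) + x*(-6*c^2 + 17*c - 11) - 6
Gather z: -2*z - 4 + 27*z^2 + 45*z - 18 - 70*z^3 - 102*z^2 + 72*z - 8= -70*z^3 - 75*z^2 + 115*z - 30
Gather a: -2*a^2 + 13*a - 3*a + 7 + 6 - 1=-2*a^2 + 10*a + 12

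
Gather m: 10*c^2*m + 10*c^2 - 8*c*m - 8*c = 10*c^2 - 8*c + m*(10*c^2 - 8*c)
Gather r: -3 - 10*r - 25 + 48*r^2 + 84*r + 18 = 48*r^2 + 74*r - 10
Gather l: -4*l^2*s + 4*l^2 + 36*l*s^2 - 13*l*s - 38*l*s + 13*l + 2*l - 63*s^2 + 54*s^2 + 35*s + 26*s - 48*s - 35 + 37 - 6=l^2*(4 - 4*s) + l*(36*s^2 - 51*s + 15) - 9*s^2 + 13*s - 4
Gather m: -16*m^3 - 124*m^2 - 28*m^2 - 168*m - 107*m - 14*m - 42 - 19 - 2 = -16*m^3 - 152*m^2 - 289*m - 63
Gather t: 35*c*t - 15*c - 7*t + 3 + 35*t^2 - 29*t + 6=-15*c + 35*t^2 + t*(35*c - 36) + 9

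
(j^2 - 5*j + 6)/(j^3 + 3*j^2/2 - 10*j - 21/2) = 2*(j - 2)/(2*j^2 + 9*j + 7)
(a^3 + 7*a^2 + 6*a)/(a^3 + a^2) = (a + 6)/a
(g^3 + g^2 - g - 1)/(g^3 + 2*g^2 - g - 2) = (g + 1)/(g + 2)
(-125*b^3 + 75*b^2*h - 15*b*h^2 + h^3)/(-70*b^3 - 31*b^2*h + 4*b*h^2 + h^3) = (25*b^2 - 10*b*h + h^2)/(14*b^2 + 9*b*h + h^2)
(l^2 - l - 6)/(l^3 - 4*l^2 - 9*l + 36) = (l + 2)/(l^2 - l - 12)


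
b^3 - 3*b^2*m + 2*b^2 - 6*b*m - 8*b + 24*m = (b - 2)*(b + 4)*(b - 3*m)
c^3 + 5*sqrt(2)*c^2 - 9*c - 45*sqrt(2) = (c - 3)*(c + 3)*(c + 5*sqrt(2))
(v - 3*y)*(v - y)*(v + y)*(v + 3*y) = v^4 - 10*v^2*y^2 + 9*y^4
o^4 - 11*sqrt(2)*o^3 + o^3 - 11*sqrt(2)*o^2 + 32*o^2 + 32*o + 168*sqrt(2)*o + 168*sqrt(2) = (o + 1)*(o - 7*sqrt(2))*(o - 6*sqrt(2))*(o + 2*sqrt(2))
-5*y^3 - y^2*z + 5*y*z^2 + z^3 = (-y + z)*(y + z)*(5*y + z)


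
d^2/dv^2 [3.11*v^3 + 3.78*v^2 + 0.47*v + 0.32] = 18.66*v + 7.56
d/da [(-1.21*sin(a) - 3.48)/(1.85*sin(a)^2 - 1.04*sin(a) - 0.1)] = (2.2385*sin(a)^2 + 12.876*sin(a) - 3.4982)*cos(a)/(3.4225*sin(a)^4 - 3.848*sin(a)^3 + 0.7116*sin(a)^2 + 0.208*sin(a) + 0.01)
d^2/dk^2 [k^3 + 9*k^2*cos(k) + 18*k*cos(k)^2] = -9*k^2*cos(k) - 36*k*sin(k) - 36*k*cos(2*k) + 6*k - 36*sin(2*k) + 18*cos(k)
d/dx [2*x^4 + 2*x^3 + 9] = x^2*(8*x + 6)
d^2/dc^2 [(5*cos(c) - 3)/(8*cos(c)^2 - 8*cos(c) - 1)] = (720*(1 - cos(2*c))^2*cos(c) - 112*(1 - cos(2*c))^2 - 1391*cos(c) - 36*cos(2*c) + 684*cos(3*c) - 160*cos(5*c) + 924)/(8*cos(c) - 4*cos(2*c) - 3)^3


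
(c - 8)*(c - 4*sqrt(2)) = c^2 - 8*c - 4*sqrt(2)*c + 32*sqrt(2)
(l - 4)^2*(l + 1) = l^3 - 7*l^2 + 8*l + 16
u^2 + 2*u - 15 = (u - 3)*(u + 5)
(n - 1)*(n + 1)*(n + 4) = n^3 + 4*n^2 - n - 4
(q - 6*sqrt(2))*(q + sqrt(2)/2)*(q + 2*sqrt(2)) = q^3 - 7*sqrt(2)*q^2/2 - 28*q - 12*sqrt(2)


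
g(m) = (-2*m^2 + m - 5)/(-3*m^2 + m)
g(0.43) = 39.61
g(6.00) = 0.70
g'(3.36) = -0.09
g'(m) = (1 - 4*m)/(-3*m^2 + m) + (6*m - 1)*(-2*m^2 + m - 5)/(-3*m^2 + m)^2 = (m^2 - 30*m + 5)/(m^2*(9*m^2 - 6*m + 1))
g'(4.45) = -0.04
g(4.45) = 0.73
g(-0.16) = 22.01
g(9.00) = 0.68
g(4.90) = 0.72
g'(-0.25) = 65.63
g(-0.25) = 12.29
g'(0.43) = -496.15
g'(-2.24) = 0.26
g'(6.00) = -0.01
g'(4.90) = -0.03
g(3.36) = 0.79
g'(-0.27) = 55.16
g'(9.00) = 0.00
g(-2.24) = 1.00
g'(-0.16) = 175.22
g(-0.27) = 11.08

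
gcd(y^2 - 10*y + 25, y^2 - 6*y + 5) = y - 5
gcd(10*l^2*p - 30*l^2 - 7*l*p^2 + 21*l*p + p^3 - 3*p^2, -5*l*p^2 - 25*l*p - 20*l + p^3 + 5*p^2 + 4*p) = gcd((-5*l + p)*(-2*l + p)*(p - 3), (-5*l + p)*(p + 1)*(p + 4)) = -5*l + p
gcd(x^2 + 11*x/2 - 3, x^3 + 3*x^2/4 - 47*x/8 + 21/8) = x - 1/2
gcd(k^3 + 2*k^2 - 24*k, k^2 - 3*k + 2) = 1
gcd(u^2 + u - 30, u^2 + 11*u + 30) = u + 6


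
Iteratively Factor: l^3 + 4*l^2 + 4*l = (l + 2)*(l^2 + 2*l) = (l + 2)^2*(l)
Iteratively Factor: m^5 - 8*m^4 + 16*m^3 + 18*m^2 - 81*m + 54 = (m - 3)*(m^4 - 5*m^3 + m^2 + 21*m - 18) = (m - 3)*(m - 1)*(m^3 - 4*m^2 - 3*m + 18) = (m - 3)*(m - 1)*(m + 2)*(m^2 - 6*m + 9) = (m - 3)^2*(m - 1)*(m + 2)*(m - 3)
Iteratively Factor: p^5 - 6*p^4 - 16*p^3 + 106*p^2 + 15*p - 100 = (p - 1)*(p^4 - 5*p^3 - 21*p^2 + 85*p + 100) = (p - 1)*(p + 4)*(p^3 - 9*p^2 + 15*p + 25) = (p - 1)*(p + 1)*(p + 4)*(p^2 - 10*p + 25) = (p - 5)*(p - 1)*(p + 1)*(p + 4)*(p - 5)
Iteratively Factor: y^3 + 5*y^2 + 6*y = (y + 3)*(y^2 + 2*y) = y*(y + 3)*(y + 2)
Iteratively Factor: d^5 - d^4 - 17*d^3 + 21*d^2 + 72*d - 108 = (d - 2)*(d^4 + d^3 - 15*d^2 - 9*d + 54) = (d - 2)^2*(d^3 + 3*d^2 - 9*d - 27) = (d - 2)^2*(d + 3)*(d^2 - 9) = (d - 2)^2*(d + 3)^2*(d - 3)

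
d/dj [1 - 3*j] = -3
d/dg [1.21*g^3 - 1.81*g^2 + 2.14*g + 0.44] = 3.63*g^2 - 3.62*g + 2.14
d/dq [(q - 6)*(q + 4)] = 2*q - 2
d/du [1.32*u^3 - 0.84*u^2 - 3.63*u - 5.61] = 3.96*u^2 - 1.68*u - 3.63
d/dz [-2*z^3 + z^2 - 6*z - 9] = -6*z^2 + 2*z - 6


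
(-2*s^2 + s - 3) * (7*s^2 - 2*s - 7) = -14*s^4 + 11*s^3 - 9*s^2 - s + 21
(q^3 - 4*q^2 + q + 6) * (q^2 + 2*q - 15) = q^5 - 2*q^4 - 22*q^3 + 68*q^2 - 3*q - 90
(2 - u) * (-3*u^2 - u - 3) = 3*u^3 - 5*u^2 + u - 6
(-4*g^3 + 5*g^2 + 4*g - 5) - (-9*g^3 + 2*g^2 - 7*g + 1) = 5*g^3 + 3*g^2 + 11*g - 6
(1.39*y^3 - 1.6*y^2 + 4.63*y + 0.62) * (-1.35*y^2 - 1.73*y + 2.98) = -1.8765*y^5 - 0.244699999999999*y^4 + 0.6597*y^3 - 13.6149*y^2 + 12.7248*y + 1.8476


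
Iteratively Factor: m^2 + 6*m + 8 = (m + 4)*(m + 2)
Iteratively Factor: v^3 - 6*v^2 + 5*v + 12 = (v - 3)*(v^2 - 3*v - 4) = (v - 4)*(v - 3)*(v + 1)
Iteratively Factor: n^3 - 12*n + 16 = (n - 2)*(n^2 + 2*n - 8) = (n - 2)*(n + 4)*(n - 2)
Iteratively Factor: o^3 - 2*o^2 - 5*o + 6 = (o - 1)*(o^2 - o - 6) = (o - 1)*(o + 2)*(o - 3)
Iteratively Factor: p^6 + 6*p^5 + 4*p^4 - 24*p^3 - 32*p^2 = (p)*(p^5 + 6*p^4 + 4*p^3 - 24*p^2 - 32*p) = p*(p - 2)*(p^4 + 8*p^3 + 20*p^2 + 16*p) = p*(p - 2)*(p + 4)*(p^3 + 4*p^2 + 4*p) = p^2*(p - 2)*(p + 4)*(p^2 + 4*p + 4) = p^2*(p - 2)*(p + 2)*(p + 4)*(p + 2)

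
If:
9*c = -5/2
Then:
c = -5/18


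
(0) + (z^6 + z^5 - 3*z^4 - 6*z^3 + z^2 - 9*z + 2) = z^6 + z^5 - 3*z^4 - 6*z^3 + z^2 - 9*z + 2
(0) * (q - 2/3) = 0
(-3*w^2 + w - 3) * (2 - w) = 3*w^3 - 7*w^2 + 5*w - 6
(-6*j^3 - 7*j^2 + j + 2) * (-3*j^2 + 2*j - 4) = 18*j^5 + 9*j^4 + 7*j^3 + 24*j^2 - 8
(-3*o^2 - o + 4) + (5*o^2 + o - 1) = 2*o^2 + 3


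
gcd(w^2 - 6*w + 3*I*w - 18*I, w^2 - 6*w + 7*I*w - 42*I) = w - 6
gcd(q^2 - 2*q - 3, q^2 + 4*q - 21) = q - 3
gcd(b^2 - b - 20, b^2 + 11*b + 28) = b + 4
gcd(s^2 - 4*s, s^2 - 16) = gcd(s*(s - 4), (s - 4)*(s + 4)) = s - 4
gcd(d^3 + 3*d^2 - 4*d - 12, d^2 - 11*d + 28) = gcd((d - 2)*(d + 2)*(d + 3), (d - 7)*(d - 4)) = 1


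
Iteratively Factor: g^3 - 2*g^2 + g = (g - 1)*(g^2 - g) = g*(g - 1)*(g - 1)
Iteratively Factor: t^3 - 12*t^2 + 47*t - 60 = (t - 5)*(t^2 - 7*t + 12) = (t - 5)*(t - 4)*(t - 3)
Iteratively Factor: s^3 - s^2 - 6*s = (s)*(s^2 - s - 6) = s*(s - 3)*(s + 2)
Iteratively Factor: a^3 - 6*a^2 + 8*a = (a - 2)*(a^2 - 4*a) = a*(a - 2)*(a - 4)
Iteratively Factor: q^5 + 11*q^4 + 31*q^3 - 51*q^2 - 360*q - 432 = (q - 3)*(q^4 + 14*q^3 + 73*q^2 + 168*q + 144) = (q - 3)*(q + 3)*(q^3 + 11*q^2 + 40*q + 48) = (q - 3)*(q + 3)*(q + 4)*(q^2 + 7*q + 12) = (q - 3)*(q + 3)*(q + 4)^2*(q + 3)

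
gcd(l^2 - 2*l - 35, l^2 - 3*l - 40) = l + 5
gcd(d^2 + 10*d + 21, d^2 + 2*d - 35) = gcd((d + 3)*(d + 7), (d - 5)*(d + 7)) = d + 7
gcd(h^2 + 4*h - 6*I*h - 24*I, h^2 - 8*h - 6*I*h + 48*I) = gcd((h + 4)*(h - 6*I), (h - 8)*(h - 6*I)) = h - 6*I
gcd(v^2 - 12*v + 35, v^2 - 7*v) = v - 7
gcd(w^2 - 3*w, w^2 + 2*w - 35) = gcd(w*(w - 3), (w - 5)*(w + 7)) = 1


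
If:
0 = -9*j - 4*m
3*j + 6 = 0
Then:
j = -2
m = 9/2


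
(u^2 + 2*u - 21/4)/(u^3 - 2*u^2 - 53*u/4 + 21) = 1/(u - 4)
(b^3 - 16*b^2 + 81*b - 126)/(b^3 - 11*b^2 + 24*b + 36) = (b^2 - 10*b + 21)/(b^2 - 5*b - 6)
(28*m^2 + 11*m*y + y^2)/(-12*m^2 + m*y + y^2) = (7*m + y)/(-3*m + y)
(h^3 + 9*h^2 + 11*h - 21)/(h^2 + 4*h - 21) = (h^2 + 2*h - 3)/(h - 3)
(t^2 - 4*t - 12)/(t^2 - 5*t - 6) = (t + 2)/(t + 1)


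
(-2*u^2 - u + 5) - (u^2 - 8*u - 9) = -3*u^2 + 7*u + 14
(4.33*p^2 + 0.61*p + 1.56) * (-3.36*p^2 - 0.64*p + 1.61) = -14.5488*p^4 - 4.8208*p^3 + 1.3393*p^2 - 0.0163*p + 2.5116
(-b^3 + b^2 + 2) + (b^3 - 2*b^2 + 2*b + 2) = -b^2 + 2*b + 4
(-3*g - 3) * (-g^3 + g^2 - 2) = 3*g^4 - 3*g^2 + 6*g + 6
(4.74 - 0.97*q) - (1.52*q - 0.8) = 5.54 - 2.49*q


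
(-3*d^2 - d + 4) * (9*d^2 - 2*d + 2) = -27*d^4 - 3*d^3 + 32*d^2 - 10*d + 8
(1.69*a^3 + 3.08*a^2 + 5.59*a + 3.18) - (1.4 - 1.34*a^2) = 1.69*a^3 + 4.42*a^2 + 5.59*a + 1.78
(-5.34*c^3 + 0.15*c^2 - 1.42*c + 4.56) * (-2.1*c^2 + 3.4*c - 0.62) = 11.214*c^5 - 18.471*c^4 + 6.8028*c^3 - 14.497*c^2 + 16.3844*c - 2.8272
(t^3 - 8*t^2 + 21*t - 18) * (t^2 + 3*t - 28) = t^5 - 5*t^4 - 31*t^3 + 269*t^2 - 642*t + 504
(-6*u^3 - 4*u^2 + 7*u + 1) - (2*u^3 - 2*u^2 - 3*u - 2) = -8*u^3 - 2*u^2 + 10*u + 3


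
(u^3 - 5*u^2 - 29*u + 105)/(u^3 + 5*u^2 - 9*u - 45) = (u - 7)/(u + 3)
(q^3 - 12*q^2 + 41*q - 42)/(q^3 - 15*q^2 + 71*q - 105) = (q - 2)/(q - 5)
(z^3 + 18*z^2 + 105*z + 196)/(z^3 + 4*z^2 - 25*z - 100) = (z^2 + 14*z + 49)/(z^2 - 25)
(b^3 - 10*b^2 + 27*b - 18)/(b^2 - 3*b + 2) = (b^2 - 9*b + 18)/(b - 2)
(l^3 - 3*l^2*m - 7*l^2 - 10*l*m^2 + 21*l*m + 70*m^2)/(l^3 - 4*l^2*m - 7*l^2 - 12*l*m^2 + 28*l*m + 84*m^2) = (l - 5*m)/(l - 6*m)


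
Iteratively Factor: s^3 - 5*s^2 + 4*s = (s - 1)*(s^2 - 4*s) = s*(s - 1)*(s - 4)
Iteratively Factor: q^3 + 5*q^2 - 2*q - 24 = (q + 3)*(q^2 + 2*q - 8) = (q - 2)*(q + 3)*(q + 4)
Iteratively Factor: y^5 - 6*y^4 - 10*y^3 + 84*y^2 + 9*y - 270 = (y - 3)*(y^4 - 3*y^3 - 19*y^2 + 27*y + 90) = (y - 3)*(y + 2)*(y^3 - 5*y^2 - 9*y + 45) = (y - 3)*(y + 2)*(y + 3)*(y^2 - 8*y + 15) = (y - 3)^2*(y + 2)*(y + 3)*(y - 5)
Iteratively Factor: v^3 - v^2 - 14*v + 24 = (v - 2)*(v^2 + v - 12) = (v - 2)*(v + 4)*(v - 3)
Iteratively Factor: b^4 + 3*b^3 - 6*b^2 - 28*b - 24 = (b + 2)*(b^3 + b^2 - 8*b - 12) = (b - 3)*(b + 2)*(b^2 + 4*b + 4) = (b - 3)*(b + 2)^2*(b + 2)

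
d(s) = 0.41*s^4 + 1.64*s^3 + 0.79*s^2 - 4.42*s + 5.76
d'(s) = 1.64*s^3 + 4.92*s^2 + 1.58*s - 4.42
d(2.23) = 28.16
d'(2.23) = 41.76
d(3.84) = 182.45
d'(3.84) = 167.06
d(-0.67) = 8.67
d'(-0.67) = -3.76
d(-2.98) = 14.88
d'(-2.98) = -8.84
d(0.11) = 5.29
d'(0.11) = -4.18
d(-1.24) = 10.30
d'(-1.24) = -1.94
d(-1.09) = 9.97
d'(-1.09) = -2.42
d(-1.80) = 11.02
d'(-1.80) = -0.89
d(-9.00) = 1603.98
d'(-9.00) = -815.68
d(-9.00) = 1603.98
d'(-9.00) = -815.68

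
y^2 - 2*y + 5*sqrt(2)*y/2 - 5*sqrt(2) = (y - 2)*(y + 5*sqrt(2)/2)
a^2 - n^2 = (a - n)*(a + n)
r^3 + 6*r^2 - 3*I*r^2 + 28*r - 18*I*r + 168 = (r + 6)*(r - 7*I)*(r + 4*I)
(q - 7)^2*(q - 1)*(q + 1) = q^4 - 14*q^3 + 48*q^2 + 14*q - 49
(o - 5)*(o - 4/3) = o^2 - 19*o/3 + 20/3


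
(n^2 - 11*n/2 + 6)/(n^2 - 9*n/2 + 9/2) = (n - 4)/(n - 3)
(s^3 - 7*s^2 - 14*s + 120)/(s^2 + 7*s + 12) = (s^2 - 11*s + 30)/(s + 3)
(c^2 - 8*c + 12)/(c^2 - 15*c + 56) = (c^2 - 8*c + 12)/(c^2 - 15*c + 56)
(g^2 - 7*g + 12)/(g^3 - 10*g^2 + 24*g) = (g - 3)/(g*(g - 6))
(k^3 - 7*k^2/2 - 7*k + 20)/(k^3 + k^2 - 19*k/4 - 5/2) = 2*(k - 4)/(2*k + 1)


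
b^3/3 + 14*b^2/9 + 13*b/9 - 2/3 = (b/3 + 1)*(b - 1/3)*(b + 2)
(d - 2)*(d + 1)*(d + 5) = d^3 + 4*d^2 - 7*d - 10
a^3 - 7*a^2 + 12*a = a*(a - 4)*(a - 3)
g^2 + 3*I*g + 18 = (g - 3*I)*(g + 6*I)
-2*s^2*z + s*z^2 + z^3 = z*(-s + z)*(2*s + z)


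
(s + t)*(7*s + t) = 7*s^2 + 8*s*t + t^2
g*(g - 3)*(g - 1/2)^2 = g^4 - 4*g^3 + 13*g^2/4 - 3*g/4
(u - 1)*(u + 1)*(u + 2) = u^3 + 2*u^2 - u - 2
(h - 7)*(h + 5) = h^2 - 2*h - 35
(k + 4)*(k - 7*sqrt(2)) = k^2 - 7*sqrt(2)*k + 4*k - 28*sqrt(2)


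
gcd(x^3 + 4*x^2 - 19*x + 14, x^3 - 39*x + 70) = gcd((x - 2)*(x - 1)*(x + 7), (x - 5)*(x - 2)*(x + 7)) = x^2 + 5*x - 14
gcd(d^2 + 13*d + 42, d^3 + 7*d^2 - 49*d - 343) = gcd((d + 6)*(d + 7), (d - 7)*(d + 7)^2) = d + 7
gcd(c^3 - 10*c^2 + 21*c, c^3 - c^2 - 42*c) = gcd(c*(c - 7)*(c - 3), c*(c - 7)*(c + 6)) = c^2 - 7*c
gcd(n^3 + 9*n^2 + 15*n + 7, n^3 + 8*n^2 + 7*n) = n^2 + 8*n + 7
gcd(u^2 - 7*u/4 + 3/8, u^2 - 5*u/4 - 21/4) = 1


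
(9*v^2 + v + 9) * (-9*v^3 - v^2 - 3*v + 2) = -81*v^5 - 18*v^4 - 109*v^3 + 6*v^2 - 25*v + 18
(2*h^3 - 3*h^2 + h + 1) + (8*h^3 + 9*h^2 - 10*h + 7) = 10*h^3 + 6*h^2 - 9*h + 8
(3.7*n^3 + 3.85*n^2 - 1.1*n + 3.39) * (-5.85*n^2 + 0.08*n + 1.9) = -21.645*n^5 - 22.2265*n^4 + 13.773*n^3 - 12.6045*n^2 - 1.8188*n + 6.441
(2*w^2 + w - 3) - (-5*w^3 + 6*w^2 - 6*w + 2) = 5*w^3 - 4*w^2 + 7*w - 5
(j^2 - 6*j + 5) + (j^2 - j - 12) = 2*j^2 - 7*j - 7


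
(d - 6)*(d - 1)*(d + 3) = d^3 - 4*d^2 - 15*d + 18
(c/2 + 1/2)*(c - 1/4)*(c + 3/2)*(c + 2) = c^4/2 + 17*c^3/8 + 43*c^2/16 + 11*c/16 - 3/8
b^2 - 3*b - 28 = (b - 7)*(b + 4)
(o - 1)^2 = o^2 - 2*o + 1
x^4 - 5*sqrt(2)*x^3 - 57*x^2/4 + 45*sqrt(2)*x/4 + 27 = (x - 3/2)*(x + 3/2)*(x - 6*sqrt(2))*(x + sqrt(2))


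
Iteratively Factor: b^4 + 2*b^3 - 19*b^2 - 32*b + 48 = (b - 1)*(b^3 + 3*b^2 - 16*b - 48) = (b - 4)*(b - 1)*(b^2 + 7*b + 12) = (b - 4)*(b - 1)*(b + 3)*(b + 4)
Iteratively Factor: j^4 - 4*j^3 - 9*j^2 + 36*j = (j - 4)*(j^3 - 9*j) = (j - 4)*(j - 3)*(j^2 + 3*j) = (j - 4)*(j - 3)*(j + 3)*(j)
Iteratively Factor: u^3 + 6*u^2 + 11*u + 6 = (u + 1)*(u^2 + 5*u + 6) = (u + 1)*(u + 3)*(u + 2)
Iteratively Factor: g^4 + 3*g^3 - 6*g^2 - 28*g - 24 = (g + 2)*(g^3 + g^2 - 8*g - 12) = (g + 2)^2*(g^2 - g - 6) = (g + 2)^3*(g - 3)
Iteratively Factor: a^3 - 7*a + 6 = (a - 2)*(a^2 + 2*a - 3) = (a - 2)*(a - 1)*(a + 3)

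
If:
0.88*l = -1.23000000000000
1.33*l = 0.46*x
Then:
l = -1.40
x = -4.04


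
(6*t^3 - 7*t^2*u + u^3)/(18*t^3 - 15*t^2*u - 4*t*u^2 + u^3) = (2*t - u)/(6*t - u)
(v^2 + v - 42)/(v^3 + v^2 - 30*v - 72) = (v + 7)/(v^2 + 7*v + 12)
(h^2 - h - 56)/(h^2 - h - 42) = (-h^2 + h + 56)/(-h^2 + h + 42)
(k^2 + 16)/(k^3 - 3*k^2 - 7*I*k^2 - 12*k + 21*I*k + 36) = (k + 4*I)/(k^2 - 3*k*(1 + I) + 9*I)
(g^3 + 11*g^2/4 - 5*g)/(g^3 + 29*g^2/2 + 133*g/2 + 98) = g*(4*g - 5)/(2*(2*g^2 + 21*g + 49))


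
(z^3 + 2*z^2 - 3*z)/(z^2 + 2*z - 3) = z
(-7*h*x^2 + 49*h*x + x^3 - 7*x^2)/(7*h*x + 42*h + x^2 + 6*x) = x*(-7*h*x + 49*h + x^2 - 7*x)/(7*h*x + 42*h + x^2 + 6*x)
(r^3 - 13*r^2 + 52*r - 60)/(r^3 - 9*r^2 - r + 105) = (r^2 - 8*r + 12)/(r^2 - 4*r - 21)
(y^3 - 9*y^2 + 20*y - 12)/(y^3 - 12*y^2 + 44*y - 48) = (y - 1)/(y - 4)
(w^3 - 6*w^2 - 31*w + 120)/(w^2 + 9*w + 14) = (w^3 - 6*w^2 - 31*w + 120)/(w^2 + 9*w + 14)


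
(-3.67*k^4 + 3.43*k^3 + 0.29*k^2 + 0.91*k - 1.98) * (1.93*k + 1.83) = -7.0831*k^5 - 0.0961999999999996*k^4 + 6.8366*k^3 + 2.287*k^2 - 2.1561*k - 3.6234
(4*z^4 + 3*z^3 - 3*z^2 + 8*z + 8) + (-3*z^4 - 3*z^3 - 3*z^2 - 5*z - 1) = z^4 - 6*z^2 + 3*z + 7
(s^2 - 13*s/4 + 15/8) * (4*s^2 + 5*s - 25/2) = 4*s^4 - 8*s^3 - 85*s^2/4 + 50*s - 375/16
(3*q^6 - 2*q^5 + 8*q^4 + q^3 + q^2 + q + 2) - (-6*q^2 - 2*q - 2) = 3*q^6 - 2*q^5 + 8*q^4 + q^3 + 7*q^2 + 3*q + 4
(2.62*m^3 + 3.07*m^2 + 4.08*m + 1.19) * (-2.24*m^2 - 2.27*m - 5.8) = -5.8688*m^5 - 12.8242*m^4 - 31.3041*m^3 - 29.7332*m^2 - 26.3653*m - 6.902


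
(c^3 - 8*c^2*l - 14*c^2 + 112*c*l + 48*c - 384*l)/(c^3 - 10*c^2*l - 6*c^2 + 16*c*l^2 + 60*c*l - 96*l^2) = (c - 8)/(c - 2*l)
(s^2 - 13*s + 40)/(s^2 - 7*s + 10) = (s - 8)/(s - 2)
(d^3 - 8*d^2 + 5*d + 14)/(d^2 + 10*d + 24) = (d^3 - 8*d^2 + 5*d + 14)/(d^2 + 10*d + 24)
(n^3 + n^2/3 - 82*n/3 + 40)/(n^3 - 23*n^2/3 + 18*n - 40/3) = (n + 6)/(n - 2)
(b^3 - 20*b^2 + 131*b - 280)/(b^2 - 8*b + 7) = (b^2 - 13*b + 40)/(b - 1)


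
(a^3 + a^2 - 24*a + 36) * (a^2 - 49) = a^5 + a^4 - 73*a^3 - 13*a^2 + 1176*a - 1764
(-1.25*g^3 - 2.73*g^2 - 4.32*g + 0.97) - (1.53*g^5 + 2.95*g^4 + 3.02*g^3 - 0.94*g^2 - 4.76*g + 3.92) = -1.53*g^5 - 2.95*g^4 - 4.27*g^3 - 1.79*g^2 + 0.44*g - 2.95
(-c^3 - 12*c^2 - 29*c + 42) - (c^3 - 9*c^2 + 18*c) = -2*c^3 - 3*c^2 - 47*c + 42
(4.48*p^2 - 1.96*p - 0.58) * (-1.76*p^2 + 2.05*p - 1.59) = -7.8848*p^4 + 12.6336*p^3 - 10.1204*p^2 + 1.9274*p + 0.9222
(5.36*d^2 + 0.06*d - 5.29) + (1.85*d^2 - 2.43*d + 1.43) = 7.21*d^2 - 2.37*d - 3.86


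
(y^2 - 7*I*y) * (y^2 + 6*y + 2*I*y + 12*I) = y^4 + 6*y^3 - 5*I*y^3 + 14*y^2 - 30*I*y^2 + 84*y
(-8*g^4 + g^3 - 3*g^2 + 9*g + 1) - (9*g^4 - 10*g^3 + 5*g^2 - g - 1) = -17*g^4 + 11*g^3 - 8*g^2 + 10*g + 2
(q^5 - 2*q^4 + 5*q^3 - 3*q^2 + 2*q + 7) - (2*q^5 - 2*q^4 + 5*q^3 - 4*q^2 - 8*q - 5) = -q^5 + q^2 + 10*q + 12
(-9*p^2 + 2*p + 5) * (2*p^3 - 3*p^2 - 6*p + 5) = -18*p^5 + 31*p^4 + 58*p^3 - 72*p^2 - 20*p + 25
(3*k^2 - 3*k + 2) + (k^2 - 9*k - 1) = 4*k^2 - 12*k + 1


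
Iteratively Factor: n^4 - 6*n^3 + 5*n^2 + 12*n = (n - 3)*(n^3 - 3*n^2 - 4*n) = (n - 3)*(n + 1)*(n^2 - 4*n) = n*(n - 3)*(n + 1)*(n - 4)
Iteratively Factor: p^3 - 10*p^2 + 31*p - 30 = (p - 2)*(p^2 - 8*p + 15) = (p - 3)*(p - 2)*(p - 5)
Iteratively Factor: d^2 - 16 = (d + 4)*(d - 4)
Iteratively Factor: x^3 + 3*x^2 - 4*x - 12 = (x + 2)*(x^2 + x - 6) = (x - 2)*(x + 2)*(x + 3)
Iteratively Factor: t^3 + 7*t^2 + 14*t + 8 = (t + 1)*(t^2 + 6*t + 8) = (t + 1)*(t + 4)*(t + 2)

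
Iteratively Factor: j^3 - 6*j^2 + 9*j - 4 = (j - 1)*(j^2 - 5*j + 4) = (j - 1)^2*(j - 4)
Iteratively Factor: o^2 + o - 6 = (o + 3)*(o - 2)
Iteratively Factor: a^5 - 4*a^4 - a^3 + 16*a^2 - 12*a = (a - 2)*(a^4 - 2*a^3 - 5*a^2 + 6*a) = a*(a - 2)*(a^3 - 2*a^2 - 5*a + 6) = a*(a - 2)*(a + 2)*(a^2 - 4*a + 3) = a*(a - 2)*(a - 1)*(a + 2)*(a - 3)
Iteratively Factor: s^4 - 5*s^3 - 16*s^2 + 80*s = (s - 4)*(s^3 - s^2 - 20*s) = (s - 5)*(s - 4)*(s^2 + 4*s) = (s - 5)*(s - 4)*(s + 4)*(s)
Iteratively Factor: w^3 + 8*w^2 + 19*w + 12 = (w + 1)*(w^2 + 7*w + 12) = (w + 1)*(w + 3)*(w + 4)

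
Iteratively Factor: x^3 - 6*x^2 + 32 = (x - 4)*(x^2 - 2*x - 8) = (x - 4)*(x + 2)*(x - 4)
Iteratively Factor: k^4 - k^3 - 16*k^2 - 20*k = (k + 2)*(k^3 - 3*k^2 - 10*k) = (k + 2)^2*(k^2 - 5*k) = (k - 5)*(k + 2)^2*(k)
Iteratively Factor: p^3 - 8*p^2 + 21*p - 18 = (p - 3)*(p^2 - 5*p + 6) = (p - 3)*(p - 2)*(p - 3)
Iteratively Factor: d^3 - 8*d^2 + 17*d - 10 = (d - 5)*(d^2 - 3*d + 2) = (d - 5)*(d - 2)*(d - 1)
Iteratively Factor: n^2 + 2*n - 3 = (n - 1)*(n + 3)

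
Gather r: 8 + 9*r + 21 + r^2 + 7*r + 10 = r^2 + 16*r + 39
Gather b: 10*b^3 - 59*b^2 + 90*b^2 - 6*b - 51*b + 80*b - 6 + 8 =10*b^3 + 31*b^2 + 23*b + 2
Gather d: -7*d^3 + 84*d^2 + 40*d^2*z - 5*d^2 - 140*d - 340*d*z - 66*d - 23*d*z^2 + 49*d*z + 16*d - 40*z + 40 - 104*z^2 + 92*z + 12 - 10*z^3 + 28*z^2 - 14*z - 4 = -7*d^3 + d^2*(40*z + 79) + d*(-23*z^2 - 291*z - 190) - 10*z^3 - 76*z^2 + 38*z + 48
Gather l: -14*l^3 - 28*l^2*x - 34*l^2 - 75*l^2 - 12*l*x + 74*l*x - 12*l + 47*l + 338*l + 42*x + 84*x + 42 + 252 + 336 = -14*l^3 + l^2*(-28*x - 109) + l*(62*x + 373) + 126*x + 630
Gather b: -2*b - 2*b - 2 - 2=-4*b - 4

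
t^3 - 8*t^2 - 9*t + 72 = (t - 8)*(t - 3)*(t + 3)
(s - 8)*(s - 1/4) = s^2 - 33*s/4 + 2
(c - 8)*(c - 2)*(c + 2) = c^3 - 8*c^2 - 4*c + 32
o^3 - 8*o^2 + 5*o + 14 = (o - 7)*(o - 2)*(o + 1)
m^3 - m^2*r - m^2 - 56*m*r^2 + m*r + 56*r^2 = (m - 1)*(m - 8*r)*(m + 7*r)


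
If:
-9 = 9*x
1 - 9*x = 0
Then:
No Solution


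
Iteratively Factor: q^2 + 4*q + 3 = (q + 3)*(q + 1)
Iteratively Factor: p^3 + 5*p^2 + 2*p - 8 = (p + 2)*(p^2 + 3*p - 4) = (p + 2)*(p + 4)*(p - 1)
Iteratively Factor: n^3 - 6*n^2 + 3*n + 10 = (n - 5)*(n^2 - n - 2) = (n - 5)*(n + 1)*(n - 2)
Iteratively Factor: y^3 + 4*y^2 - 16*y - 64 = (y + 4)*(y^2 - 16) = (y + 4)^2*(y - 4)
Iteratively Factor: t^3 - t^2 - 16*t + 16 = (t - 4)*(t^2 + 3*t - 4) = (t - 4)*(t + 4)*(t - 1)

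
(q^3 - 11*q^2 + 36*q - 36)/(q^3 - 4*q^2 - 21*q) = (-q^3 + 11*q^2 - 36*q + 36)/(q*(-q^2 + 4*q + 21))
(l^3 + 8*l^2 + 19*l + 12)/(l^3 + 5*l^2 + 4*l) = (l + 3)/l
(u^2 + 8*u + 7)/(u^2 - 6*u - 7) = (u + 7)/(u - 7)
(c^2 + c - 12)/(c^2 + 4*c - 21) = (c + 4)/(c + 7)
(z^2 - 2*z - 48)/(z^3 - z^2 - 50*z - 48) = 1/(z + 1)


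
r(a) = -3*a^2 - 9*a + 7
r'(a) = -6*a - 9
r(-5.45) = -33.06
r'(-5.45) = 23.70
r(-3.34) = 3.59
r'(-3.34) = 11.04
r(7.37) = -222.28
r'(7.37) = -53.22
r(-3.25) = 4.56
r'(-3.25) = 10.50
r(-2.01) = 12.97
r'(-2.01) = 3.06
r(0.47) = 2.11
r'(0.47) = -11.82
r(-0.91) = 12.71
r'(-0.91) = -3.54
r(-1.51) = 13.75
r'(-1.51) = 0.06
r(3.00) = -47.00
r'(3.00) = -27.00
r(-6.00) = -47.00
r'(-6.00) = 27.00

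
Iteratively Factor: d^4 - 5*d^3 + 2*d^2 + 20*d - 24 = (d - 3)*(d^3 - 2*d^2 - 4*d + 8) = (d - 3)*(d - 2)*(d^2 - 4) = (d - 3)*(d - 2)*(d + 2)*(d - 2)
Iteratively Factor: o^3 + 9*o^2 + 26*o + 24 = (o + 2)*(o^2 + 7*o + 12) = (o + 2)*(o + 4)*(o + 3)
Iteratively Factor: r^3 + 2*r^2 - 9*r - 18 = (r - 3)*(r^2 + 5*r + 6) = (r - 3)*(r + 2)*(r + 3)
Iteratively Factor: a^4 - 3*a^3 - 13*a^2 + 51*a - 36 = (a - 3)*(a^3 - 13*a + 12) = (a - 3)*(a + 4)*(a^2 - 4*a + 3) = (a - 3)*(a - 1)*(a + 4)*(a - 3)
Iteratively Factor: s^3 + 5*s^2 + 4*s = (s)*(s^2 + 5*s + 4) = s*(s + 1)*(s + 4)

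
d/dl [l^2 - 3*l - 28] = 2*l - 3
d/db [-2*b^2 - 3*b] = -4*b - 3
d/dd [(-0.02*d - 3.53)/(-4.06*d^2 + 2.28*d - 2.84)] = (-0.0812*d^2 - 28.6636*d + 8.1052)/(16.4836*d^4 - 18.5136*d^3 + 28.2592*d^2 - 12.9504*d + 8.0656)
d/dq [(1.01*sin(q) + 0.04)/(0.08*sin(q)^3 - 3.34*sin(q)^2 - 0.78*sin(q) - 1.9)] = (-0.1616*sin(q)^3 + 3.3638*sin(q)^2 + 0.2672*sin(q) - 1.8878)*cos(q)/(0.0064*sin(q)^6 - 0.5344*sin(q)^5 + 11.0308*sin(q)^4 + 4.9064*sin(q)^3 + 13.3004*sin(q)^2 + 2.964*sin(q) + 3.61)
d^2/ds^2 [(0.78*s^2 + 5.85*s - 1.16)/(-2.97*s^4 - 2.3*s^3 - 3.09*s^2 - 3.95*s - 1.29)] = (-41.281812*s^8 - 651.19626*s^7 - 428.672532*s^6 - 160.27659*s^5 + 541.81851*s^4 + 680.62413*s^3 + 303.293028*s^2 + 204.21207*s + 83.971402)/(26.198073*s^12 + 60.86421*s^11 + 128.903643*s^10 + 243.341405*s^9 + 330.143454*s^8 + 398.94234*s^7 + 428.462406*s^6 + 366.612225*s^5 + 266.731353*s^4 + 167.582735*s^3 + 75.807882*s^2 + 19.719585*s + 2.146689)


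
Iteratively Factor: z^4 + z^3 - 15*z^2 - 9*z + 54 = (z + 3)*(z^3 - 2*z^2 - 9*z + 18) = (z + 3)^2*(z^2 - 5*z + 6) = (z - 2)*(z + 3)^2*(z - 3)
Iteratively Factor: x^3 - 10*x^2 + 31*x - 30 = (x - 5)*(x^2 - 5*x + 6) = (x - 5)*(x - 3)*(x - 2)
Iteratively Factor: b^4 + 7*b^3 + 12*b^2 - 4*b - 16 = (b + 2)*(b^3 + 5*b^2 + 2*b - 8) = (b + 2)*(b + 4)*(b^2 + b - 2) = (b - 1)*(b + 2)*(b + 4)*(b + 2)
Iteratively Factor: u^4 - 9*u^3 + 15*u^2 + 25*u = (u)*(u^3 - 9*u^2 + 15*u + 25) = u*(u - 5)*(u^2 - 4*u - 5) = u*(u - 5)*(u + 1)*(u - 5)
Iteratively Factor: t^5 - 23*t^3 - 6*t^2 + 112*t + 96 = (t - 4)*(t^4 + 4*t^3 - 7*t^2 - 34*t - 24) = (t - 4)*(t + 2)*(t^3 + 2*t^2 - 11*t - 12) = (t - 4)*(t + 1)*(t + 2)*(t^2 + t - 12) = (t - 4)*(t - 3)*(t + 1)*(t + 2)*(t + 4)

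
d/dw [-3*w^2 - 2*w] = -6*w - 2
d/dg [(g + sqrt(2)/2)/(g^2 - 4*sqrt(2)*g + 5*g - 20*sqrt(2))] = (g^2 - 4*sqrt(2)*g + 5*g - (2*g + sqrt(2))*(2*g - 4*sqrt(2) + 5)/2 - 20*sqrt(2))/(g^2 - 4*sqrt(2)*g + 5*g - 20*sqrt(2))^2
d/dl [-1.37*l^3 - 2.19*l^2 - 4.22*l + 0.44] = -4.11*l^2 - 4.38*l - 4.22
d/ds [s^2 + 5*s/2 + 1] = 2*s + 5/2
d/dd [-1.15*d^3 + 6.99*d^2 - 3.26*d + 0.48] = -3.45*d^2 + 13.98*d - 3.26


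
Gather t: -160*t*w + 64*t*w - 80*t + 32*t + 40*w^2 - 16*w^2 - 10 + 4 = t*(-96*w - 48) + 24*w^2 - 6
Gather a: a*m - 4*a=a*(m - 4)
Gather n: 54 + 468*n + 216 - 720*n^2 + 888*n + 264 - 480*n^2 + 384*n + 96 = -1200*n^2 + 1740*n + 630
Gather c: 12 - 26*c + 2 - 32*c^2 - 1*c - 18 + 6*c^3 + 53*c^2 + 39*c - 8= 6*c^3 + 21*c^2 + 12*c - 12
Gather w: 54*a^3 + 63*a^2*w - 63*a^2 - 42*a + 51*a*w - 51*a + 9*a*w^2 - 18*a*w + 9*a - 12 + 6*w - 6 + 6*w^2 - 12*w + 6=54*a^3 - 63*a^2 - 84*a + w^2*(9*a + 6) + w*(63*a^2 + 33*a - 6) - 12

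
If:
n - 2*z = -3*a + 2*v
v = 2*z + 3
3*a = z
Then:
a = z/3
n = 5*z + 6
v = 2*z + 3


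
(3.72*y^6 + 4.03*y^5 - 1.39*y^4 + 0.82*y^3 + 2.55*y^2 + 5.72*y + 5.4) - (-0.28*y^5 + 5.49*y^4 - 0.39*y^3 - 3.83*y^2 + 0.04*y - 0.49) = 3.72*y^6 + 4.31*y^5 - 6.88*y^4 + 1.21*y^3 + 6.38*y^2 + 5.68*y + 5.89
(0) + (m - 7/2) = m - 7/2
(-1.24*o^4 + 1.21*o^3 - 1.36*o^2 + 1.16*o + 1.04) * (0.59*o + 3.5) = -0.7316*o^5 - 3.6261*o^4 + 3.4326*o^3 - 4.0756*o^2 + 4.6736*o + 3.64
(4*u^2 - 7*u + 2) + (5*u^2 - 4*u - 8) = 9*u^2 - 11*u - 6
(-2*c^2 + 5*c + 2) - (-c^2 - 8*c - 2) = -c^2 + 13*c + 4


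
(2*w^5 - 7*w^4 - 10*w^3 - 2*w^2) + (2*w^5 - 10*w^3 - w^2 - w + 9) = 4*w^5 - 7*w^4 - 20*w^3 - 3*w^2 - w + 9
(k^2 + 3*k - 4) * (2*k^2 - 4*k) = 2*k^4 + 2*k^3 - 20*k^2 + 16*k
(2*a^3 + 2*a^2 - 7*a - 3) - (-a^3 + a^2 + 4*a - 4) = 3*a^3 + a^2 - 11*a + 1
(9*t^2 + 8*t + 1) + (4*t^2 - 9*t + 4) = 13*t^2 - t + 5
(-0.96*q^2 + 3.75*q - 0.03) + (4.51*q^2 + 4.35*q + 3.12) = 3.55*q^2 + 8.1*q + 3.09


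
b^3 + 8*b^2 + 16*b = b*(b + 4)^2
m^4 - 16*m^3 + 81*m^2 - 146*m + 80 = (m - 8)*(m - 5)*(m - 2)*(m - 1)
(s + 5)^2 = s^2 + 10*s + 25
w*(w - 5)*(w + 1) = w^3 - 4*w^2 - 5*w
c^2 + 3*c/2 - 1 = (c - 1/2)*(c + 2)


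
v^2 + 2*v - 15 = (v - 3)*(v + 5)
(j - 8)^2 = j^2 - 16*j + 64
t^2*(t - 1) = t^3 - t^2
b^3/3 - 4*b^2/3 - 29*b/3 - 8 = (b/3 + 1)*(b - 8)*(b + 1)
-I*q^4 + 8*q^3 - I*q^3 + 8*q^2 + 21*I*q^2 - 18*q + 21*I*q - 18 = (q + 2*I)*(q + 3*I)^2*(-I*q - I)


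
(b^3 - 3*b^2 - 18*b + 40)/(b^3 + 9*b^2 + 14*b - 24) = (b^2 - 7*b + 10)/(b^2 + 5*b - 6)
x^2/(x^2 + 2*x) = x/(x + 2)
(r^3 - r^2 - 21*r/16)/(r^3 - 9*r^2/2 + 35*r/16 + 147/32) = 2*r/(2*r - 7)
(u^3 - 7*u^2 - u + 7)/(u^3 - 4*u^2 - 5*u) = (u^2 - 8*u + 7)/(u*(u - 5))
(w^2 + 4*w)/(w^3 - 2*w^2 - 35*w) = (w + 4)/(w^2 - 2*w - 35)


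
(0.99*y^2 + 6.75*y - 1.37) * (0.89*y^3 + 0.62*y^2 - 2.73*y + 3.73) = 0.8811*y^5 + 6.6213*y^4 + 0.262999999999999*y^3 - 15.5842*y^2 + 28.9176*y - 5.1101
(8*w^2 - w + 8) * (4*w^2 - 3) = 32*w^4 - 4*w^3 + 8*w^2 + 3*w - 24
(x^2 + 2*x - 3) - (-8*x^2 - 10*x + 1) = 9*x^2 + 12*x - 4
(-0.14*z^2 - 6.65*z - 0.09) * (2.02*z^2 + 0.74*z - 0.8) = -0.2828*z^4 - 13.5366*z^3 - 4.9908*z^2 + 5.2534*z + 0.072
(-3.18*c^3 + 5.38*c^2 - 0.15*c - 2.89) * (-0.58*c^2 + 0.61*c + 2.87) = 1.8444*c^5 - 5.0602*c^4 - 5.7578*c^3 + 17.0253*c^2 - 2.1934*c - 8.2943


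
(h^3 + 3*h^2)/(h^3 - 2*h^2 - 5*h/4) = 4*h*(h + 3)/(4*h^2 - 8*h - 5)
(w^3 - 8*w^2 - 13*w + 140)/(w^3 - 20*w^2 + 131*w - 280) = (w + 4)/(w - 8)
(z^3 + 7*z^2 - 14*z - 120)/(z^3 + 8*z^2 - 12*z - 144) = (z + 5)/(z + 6)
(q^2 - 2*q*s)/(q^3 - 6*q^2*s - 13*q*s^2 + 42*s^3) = q/(q^2 - 4*q*s - 21*s^2)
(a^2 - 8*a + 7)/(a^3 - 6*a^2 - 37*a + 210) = (a - 1)/(a^2 + a - 30)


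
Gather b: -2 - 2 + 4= 0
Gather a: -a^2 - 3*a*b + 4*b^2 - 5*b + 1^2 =-a^2 - 3*a*b + 4*b^2 - 5*b + 1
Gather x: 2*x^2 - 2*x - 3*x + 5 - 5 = 2*x^2 - 5*x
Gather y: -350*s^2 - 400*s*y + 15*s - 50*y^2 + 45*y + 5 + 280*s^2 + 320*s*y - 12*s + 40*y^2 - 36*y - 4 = -70*s^2 + 3*s - 10*y^2 + y*(9 - 80*s) + 1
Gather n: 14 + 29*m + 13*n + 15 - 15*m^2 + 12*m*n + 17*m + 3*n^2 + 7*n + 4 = -15*m^2 + 46*m + 3*n^2 + n*(12*m + 20) + 33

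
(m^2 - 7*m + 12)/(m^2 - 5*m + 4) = (m - 3)/(m - 1)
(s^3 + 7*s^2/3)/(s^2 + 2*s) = s*(3*s + 7)/(3*(s + 2))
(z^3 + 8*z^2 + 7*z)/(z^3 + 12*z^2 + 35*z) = (z + 1)/(z + 5)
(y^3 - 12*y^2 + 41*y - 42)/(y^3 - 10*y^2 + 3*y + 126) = (y^2 - 5*y + 6)/(y^2 - 3*y - 18)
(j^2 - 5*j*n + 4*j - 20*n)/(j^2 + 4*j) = (j - 5*n)/j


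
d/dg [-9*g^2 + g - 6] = 1 - 18*g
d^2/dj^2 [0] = 0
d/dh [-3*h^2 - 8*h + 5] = -6*h - 8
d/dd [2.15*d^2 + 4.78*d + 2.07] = 4.3*d + 4.78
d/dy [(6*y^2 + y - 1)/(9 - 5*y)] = 2*(-15*y^2 + 54*y + 2)/(25*y^2 - 90*y + 81)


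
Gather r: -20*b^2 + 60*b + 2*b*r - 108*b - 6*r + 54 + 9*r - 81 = -20*b^2 - 48*b + r*(2*b + 3) - 27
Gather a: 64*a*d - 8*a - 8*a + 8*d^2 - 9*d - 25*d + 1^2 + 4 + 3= a*(64*d - 16) + 8*d^2 - 34*d + 8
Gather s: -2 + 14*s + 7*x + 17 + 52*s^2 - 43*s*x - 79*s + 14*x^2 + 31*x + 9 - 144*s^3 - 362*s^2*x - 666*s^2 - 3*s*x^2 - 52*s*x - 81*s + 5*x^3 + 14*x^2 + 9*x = -144*s^3 + s^2*(-362*x - 614) + s*(-3*x^2 - 95*x - 146) + 5*x^3 + 28*x^2 + 47*x + 24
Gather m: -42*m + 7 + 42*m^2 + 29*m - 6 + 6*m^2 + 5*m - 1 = 48*m^2 - 8*m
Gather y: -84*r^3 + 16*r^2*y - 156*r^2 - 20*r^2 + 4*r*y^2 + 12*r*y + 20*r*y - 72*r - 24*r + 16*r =-84*r^3 - 176*r^2 + 4*r*y^2 - 80*r + y*(16*r^2 + 32*r)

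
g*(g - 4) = g^2 - 4*g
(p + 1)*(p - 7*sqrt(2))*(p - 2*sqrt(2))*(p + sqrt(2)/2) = p^4 - 17*sqrt(2)*p^3/2 + p^3 - 17*sqrt(2)*p^2/2 + 19*p^2 + 19*p + 14*sqrt(2)*p + 14*sqrt(2)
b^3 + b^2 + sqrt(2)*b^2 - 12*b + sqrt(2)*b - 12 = (b + 1)*(b - 2*sqrt(2))*(b + 3*sqrt(2))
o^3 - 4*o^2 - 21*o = o*(o - 7)*(o + 3)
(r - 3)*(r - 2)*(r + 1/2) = r^3 - 9*r^2/2 + 7*r/2 + 3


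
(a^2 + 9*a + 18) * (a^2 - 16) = a^4 + 9*a^3 + 2*a^2 - 144*a - 288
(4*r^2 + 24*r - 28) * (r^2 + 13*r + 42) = 4*r^4 + 76*r^3 + 452*r^2 + 644*r - 1176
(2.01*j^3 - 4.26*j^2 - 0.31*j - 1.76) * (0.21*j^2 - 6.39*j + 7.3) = 0.4221*j^5 - 13.7385*j^4 + 41.8293*j^3 - 29.4867*j^2 + 8.9834*j - 12.848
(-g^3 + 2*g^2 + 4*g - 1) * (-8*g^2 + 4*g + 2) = 8*g^5 - 20*g^4 - 26*g^3 + 28*g^2 + 4*g - 2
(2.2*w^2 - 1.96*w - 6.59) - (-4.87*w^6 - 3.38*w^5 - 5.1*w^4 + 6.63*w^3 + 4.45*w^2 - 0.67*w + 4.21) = 4.87*w^6 + 3.38*w^5 + 5.1*w^4 - 6.63*w^3 - 2.25*w^2 - 1.29*w - 10.8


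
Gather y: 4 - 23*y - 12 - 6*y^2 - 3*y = -6*y^2 - 26*y - 8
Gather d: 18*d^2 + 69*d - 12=18*d^2 + 69*d - 12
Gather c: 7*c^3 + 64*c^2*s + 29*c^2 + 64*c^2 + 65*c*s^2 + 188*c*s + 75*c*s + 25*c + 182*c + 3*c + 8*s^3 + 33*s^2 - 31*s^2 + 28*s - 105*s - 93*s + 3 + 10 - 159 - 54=7*c^3 + c^2*(64*s + 93) + c*(65*s^2 + 263*s + 210) + 8*s^3 + 2*s^2 - 170*s - 200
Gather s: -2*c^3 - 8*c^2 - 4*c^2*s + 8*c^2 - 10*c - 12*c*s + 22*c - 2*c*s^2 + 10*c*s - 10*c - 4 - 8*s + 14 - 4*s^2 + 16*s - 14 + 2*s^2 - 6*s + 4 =-2*c^3 + 2*c + s^2*(-2*c - 2) + s*(-4*c^2 - 2*c + 2)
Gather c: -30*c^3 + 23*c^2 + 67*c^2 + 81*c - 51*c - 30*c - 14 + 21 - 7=-30*c^3 + 90*c^2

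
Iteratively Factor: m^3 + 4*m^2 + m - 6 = (m + 2)*(m^2 + 2*m - 3) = (m - 1)*(m + 2)*(m + 3)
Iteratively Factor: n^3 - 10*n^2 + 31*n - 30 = (n - 5)*(n^2 - 5*n + 6) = (n - 5)*(n - 3)*(n - 2)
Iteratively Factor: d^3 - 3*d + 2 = (d + 2)*(d^2 - 2*d + 1) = (d - 1)*(d + 2)*(d - 1)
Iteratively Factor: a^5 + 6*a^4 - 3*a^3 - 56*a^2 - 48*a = (a + 1)*(a^4 + 5*a^3 - 8*a^2 - 48*a) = a*(a + 1)*(a^3 + 5*a^2 - 8*a - 48) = a*(a + 1)*(a + 4)*(a^2 + a - 12) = a*(a + 1)*(a + 4)^2*(a - 3)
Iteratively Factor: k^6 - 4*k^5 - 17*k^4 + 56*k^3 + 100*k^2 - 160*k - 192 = (k + 2)*(k^5 - 6*k^4 - 5*k^3 + 66*k^2 - 32*k - 96) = (k - 4)*(k + 2)*(k^4 - 2*k^3 - 13*k^2 + 14*k + 24) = (k - 4)*(k - 2)*(k + 2)*(k^3 - 13*k - 12) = (k - 4)*(k - 2)*(k + 2)*(k + 3)*(k^2 - 3*k - 4) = (k - 4)^2*(k - 2)*(k + 2)*(k + 3)*(k + 1)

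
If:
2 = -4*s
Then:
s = -1/2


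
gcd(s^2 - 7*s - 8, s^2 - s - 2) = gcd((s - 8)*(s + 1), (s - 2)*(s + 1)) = s + 1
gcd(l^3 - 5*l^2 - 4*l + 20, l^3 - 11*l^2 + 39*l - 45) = l - 5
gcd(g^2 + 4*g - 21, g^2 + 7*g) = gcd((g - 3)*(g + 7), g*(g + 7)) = g + 7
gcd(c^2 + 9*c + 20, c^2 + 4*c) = c + 4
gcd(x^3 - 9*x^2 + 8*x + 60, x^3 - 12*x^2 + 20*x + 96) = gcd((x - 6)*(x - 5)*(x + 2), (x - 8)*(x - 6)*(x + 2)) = x^2 - 4*x - 12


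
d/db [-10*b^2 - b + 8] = -20*b - 1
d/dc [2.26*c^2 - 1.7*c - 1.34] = 4.52*c - 1.7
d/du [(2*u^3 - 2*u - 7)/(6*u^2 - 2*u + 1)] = 2*(6*u^4 - 4*u^3 + 9*u^2 + 42*u - 8)/(36*u^4 - 24*u^3 + 16*u^2 - 4*u + 1)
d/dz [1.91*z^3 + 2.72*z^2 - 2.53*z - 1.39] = 5.73*z^2 + 5.44*z - 2.53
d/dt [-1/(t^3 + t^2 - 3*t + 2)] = (3*t^2 + 2*t - 3)/(t^3 + t^2 - 3*t + 2)^2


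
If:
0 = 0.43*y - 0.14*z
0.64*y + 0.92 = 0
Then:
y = -1.44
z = -4.42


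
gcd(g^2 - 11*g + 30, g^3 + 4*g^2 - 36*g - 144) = g - 6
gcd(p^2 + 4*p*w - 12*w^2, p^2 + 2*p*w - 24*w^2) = p + 6*w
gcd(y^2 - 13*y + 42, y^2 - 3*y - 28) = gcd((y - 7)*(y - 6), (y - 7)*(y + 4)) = y - 7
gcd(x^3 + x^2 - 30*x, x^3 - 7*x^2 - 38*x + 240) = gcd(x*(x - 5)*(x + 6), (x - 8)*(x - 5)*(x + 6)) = x^2 + x - 30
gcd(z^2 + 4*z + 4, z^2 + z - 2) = z + 2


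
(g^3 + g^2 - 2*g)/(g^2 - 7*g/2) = 2*(g^2 + g - 2)/(2*g - 7)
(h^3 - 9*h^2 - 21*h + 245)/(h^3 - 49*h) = (h^2 - 2*h - 35)/(h*(h + 7))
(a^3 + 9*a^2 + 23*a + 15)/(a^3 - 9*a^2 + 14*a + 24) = (a^2 + 8*a + 15)/(a^2 - 10*a + 24)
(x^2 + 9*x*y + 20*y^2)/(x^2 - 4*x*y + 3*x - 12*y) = (x^2 + 9*x*y + 20*y^2)/(x^2 - 4*x*y + 3*x - 12*y)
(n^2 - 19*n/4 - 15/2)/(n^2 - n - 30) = (n + 5/4)/(n + 5)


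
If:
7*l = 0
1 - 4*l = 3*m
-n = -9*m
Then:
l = 0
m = 1/3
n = 3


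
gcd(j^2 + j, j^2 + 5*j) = j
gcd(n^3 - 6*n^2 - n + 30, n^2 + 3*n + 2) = n + 2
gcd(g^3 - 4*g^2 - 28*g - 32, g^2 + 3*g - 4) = 1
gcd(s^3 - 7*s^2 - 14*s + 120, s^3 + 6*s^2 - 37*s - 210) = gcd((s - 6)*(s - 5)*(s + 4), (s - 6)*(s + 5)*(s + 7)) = s - 6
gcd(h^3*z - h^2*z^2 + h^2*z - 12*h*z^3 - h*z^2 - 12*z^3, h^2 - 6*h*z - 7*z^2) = 1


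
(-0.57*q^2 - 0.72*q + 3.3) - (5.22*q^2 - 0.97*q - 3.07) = -5.79*q^2 + 0.25*q + 6.37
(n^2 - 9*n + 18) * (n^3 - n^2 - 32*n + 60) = n^5 - 10*n^4 - 5*n^3 + 330*n^2 - 1116*n + 1080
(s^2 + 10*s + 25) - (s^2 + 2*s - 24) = 8*s + 49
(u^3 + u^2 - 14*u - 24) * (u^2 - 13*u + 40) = u^5 - 12*u^4 + 13*u^3 + 198*u^2 - 248*u - 960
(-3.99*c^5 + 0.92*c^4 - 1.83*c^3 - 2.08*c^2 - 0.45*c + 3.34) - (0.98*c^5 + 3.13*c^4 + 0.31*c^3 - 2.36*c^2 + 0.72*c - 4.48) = -4.97*c^5 - 2.21*c^4 - 2.14*c^3 + 0.28*c^2 - 1.17*c + 7.82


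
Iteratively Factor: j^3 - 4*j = (j + 2)*(j^2 - 2*j) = (j - 2)*(j + 2)*(j)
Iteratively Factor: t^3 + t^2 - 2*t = (t + 2)*(t^2 - t) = t*(t + 2)*(t - 1)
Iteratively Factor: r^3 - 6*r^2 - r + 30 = (r - 3)*(r^2 - 3*r - 10) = (r - 3)*(r + 2)*(r - 5)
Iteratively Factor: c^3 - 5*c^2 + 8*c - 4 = (c - 1)*(c^2 - 4*c + 4) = (c - 2)*(c - 1)*(c - 2)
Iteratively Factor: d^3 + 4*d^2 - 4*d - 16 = (d + 4)*(d^2 - 4) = (d - 2)*(d + 4)*(d + 2)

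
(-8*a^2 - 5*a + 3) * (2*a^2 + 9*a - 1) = -16*a^4 - 82*a^3 - 31*a^2 + 32*a - 3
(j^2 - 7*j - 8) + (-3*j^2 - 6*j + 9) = -2*j^2 - 13*j + 1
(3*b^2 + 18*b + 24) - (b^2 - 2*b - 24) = 2*b^2 + 20*b + 48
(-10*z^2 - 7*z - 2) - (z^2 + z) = -11*z^2 - 8*z - 2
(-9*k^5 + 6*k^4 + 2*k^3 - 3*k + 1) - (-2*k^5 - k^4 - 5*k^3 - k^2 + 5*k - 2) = -7*k^5 + 7*k^4 + 7*k^3 + k^2 - 8*k + 3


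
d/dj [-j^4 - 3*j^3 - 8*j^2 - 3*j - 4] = -4*j^3 - 9*j^2 - 16*j - 3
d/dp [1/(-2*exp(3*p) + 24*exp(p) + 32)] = 3*(exp(2*p) - 4)*exp(p)/(2*(-exp(3*p) + 12*exp(p) + 16)^2)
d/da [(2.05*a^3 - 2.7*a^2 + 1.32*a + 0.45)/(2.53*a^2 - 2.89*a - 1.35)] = (5.1865*a^4 - 11.849*a^3 - 3.8391*a^2 + 5.013*a - 0.4815)/(6.4009*a^4 - 14.6234*a^3 + 1.5211*a^2 + 7.803*a + 1.8225)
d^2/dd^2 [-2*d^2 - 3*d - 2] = -4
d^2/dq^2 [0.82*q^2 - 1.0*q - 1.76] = 1.64000000000000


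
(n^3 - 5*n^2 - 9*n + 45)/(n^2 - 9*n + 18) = (n^2 - 2*n - 15)/(n - 6)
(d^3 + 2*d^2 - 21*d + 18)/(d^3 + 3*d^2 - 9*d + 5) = (d^2 + 3*d - 18)/(d^2 + 4*d - 5)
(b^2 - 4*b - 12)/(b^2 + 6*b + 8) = (b - 6)/(b + 4)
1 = 1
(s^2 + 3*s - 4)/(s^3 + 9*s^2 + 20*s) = (s - 1)/(s*(s + 5))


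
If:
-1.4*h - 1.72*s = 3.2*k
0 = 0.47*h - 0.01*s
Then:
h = 0.0212765957446809*s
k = -0.546808510638298*s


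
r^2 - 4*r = r*(r - 4)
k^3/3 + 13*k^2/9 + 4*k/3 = k*(k/3 + 1)*(k + 4/3)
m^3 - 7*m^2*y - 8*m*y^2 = m*(m - 8*y)*(m + y)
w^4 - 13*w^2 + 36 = (w - 3)*(w - 2)*(w + 2)*(w + 3)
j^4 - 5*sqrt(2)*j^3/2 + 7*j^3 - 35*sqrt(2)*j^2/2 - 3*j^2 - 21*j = j*(j + 7)*(j - 3*sqrt(2))*(j + sqrt(2)/2)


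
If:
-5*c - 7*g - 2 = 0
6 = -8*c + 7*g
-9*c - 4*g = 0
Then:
No Solution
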